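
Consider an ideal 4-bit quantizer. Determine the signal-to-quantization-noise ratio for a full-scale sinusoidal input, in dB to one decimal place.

25.8 dB

SNR ≈ 6.02·N + 1.76 dB = 6.02·4 + 1.76 = 25.84 dB.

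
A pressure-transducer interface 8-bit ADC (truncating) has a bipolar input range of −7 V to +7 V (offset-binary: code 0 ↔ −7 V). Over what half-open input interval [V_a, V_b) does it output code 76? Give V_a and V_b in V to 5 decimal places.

[-2.84375 V, -2.78906 V)

LSB = 14/2^8 = 54.688 mV.
V_a = V_low + 76·LSB = -2.84375 V; V_b = V_low + 77·LSB = -2.78906 V.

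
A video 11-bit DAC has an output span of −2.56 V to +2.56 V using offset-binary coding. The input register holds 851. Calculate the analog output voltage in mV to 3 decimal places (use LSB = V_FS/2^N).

LSB = 5.12 V / 2^11 = 2.500 mV.
V_out = (−2.56) + 851 × 0.0025 V = -0.4325 V.
= -432.500 mV.

-432.500 mV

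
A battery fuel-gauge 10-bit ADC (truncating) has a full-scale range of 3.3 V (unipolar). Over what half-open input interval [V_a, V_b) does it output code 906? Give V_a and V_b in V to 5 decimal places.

[2.91973 V, 2.92295 V)

LSB = 3.3/2^10 = 3.223 mV.
V_a = V_low + 906·LSB = 2.91973 V; V_b = V_low + 907·LSB = 2.92295 V.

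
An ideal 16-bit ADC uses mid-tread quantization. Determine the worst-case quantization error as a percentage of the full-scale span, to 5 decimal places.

Rounding → worst-case error = ½ LSB = V_FS/2^17, so 100/131072 = 0.000762939 % of full scale.

0.00076 %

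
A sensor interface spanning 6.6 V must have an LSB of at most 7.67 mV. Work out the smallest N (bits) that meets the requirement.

Number of steps required ≥ 6.6 V / 7.67 mV = 860.50.
Need 2^N ≥ 860.50; 2^9 = 512, 2^10 = 1024.
Minimum N = 10.

10 bits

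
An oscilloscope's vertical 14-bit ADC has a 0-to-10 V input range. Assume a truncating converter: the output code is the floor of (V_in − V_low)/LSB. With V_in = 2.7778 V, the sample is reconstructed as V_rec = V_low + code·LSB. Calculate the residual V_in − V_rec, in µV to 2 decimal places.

LSB = 10/2^14 = 0.610 mV.
(V_in − V_low)/LSB = (2.7778 − 0)/0.000610352 = 4551.1475 → code 4551 (floor).
V_rec = 0 + 4551·0.000610352 = 2.77771 V.
Error = 2.7778 − 2.77771 = 9.00391e-05 V = 90.04 µV.

90.04 µV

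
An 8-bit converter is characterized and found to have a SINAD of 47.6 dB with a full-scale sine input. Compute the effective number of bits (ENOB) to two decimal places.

ENOB = (SINAD − 1.76) / 6.02 = (47.6 − 1.76)/6.02 = 7.615.

7.61 bits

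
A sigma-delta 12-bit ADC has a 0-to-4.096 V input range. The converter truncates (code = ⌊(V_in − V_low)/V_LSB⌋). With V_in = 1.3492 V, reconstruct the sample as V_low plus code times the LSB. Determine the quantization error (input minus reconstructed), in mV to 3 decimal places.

One LSB is 4.096 V / 4096 = 1.000 mV.
(1.3492 − 0)/0.001 = 1349.2000; ⌊·⌋ gives code 1349.
Reconstructed: 1.349 V.
Difference: 0.0002 V → 0.200 mV.

0.200 mV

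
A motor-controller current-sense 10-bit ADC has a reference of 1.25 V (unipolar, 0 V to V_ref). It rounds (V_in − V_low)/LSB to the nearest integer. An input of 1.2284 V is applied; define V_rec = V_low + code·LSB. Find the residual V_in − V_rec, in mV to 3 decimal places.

0.373 mV

Step size: 1.25 V ÷ 2^10 = 1.221 mV.
(V_in − V_low)/LSB = (1.2284 − 0)/0.0012207 = 1006.3053 → code 1006 (round).
Reconstructed: 1.2280273 V.
Error = 1.2284 − 1.2280273 = 0.000372656 V = 0.373 mV.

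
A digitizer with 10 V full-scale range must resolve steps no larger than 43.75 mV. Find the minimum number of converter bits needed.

Number of steps required ≥ 10 V / 43.75 mV = 228.57.
Need 2^N ≥ 228.57; 2^7 = 128, 2^8 = 256.
Minimum N = 8.

8 bits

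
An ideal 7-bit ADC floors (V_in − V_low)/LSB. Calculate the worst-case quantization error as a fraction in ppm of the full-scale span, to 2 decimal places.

Truncating → worst-case error = 1 LSB = V_FS/2^7, so 1e+06/128 = 7812.5 ppm of full scale.

7812.50 ppm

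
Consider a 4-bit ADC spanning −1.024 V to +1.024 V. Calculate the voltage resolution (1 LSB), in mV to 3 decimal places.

128.000 mV

Full-scale span = 2.048 V.
LSB = 2.048 / 2^4 = 2.048 / 16 = 0.128 V = 128.000 mV.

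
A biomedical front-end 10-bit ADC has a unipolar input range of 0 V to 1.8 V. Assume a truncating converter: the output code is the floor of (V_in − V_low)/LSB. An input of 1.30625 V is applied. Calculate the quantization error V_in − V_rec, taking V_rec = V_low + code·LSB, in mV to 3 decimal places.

0.195 mV

Step size: 1.8 V ÷ 2^10 = 1.758 mV.
Scaled input = 743.1111 LSBs, so code = 743.
V_rec = 0 + 743·0.00175781 = 1.3060547 V.
Error = 1.30625 − 1.3060547 = 0.000195313 V = 0.195 mV.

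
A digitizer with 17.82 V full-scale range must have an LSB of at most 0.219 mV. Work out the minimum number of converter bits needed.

Number of steps required ≥ 17.82 V / 0.219 mV = 81369.86.
Need 2^N ≥ 81369.86; 2^16 = 65536, 2^17 = 131072.
Minimum N = 17.

17 bits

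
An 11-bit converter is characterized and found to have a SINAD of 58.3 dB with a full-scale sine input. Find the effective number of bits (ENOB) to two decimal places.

ENOB = (SINAD − 1.76) / 6.02 = (58.3 − 1.76)/6.02 = 9.392.

9.39 bits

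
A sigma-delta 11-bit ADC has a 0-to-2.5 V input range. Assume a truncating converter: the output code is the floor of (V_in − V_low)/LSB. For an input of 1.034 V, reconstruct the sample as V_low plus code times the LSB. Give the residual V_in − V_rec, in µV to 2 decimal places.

64.45 µV

One LSB is 2.5 V / 2048 = 1.221 mV.
(V_in − V_low)/LSB = (1.034 − 0)/0.0012207 = 847.0528 → code 847 (floor).
Code 847 maps back to 0 + 847×0.0012207 V = 1.0339355 V.
Difference: 6.44531e-05 V → 64.45 µV.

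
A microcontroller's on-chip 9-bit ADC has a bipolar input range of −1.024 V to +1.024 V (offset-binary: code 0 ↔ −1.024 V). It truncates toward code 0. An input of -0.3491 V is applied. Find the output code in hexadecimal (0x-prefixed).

Full-scale span = 2.048 V; LSB = 2.048/2^9 = 4.000 mV.
(-0.3491 − (−1.024)) / 0.004 = 168.725 LSBs.
⌊·⌋(168.725) = 168.
In hexadecimal (0x-prefixed): 0xA8.

code 0xA8 (decimal 168)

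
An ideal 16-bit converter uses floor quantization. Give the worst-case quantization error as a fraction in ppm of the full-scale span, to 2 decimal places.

15.26 ppm

Truncating → worst-case error = 1 LSB = V_FS/2^16, so 1e+06/65536 = 15.2588 ppm of full scale.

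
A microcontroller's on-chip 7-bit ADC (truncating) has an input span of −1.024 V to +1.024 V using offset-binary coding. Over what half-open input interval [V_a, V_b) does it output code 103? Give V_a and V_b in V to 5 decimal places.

[0.62400 V, 0.64000 V)

LSB = 2.048/2^7 = 16.000 mV.
V_a = V_low + 103·LSB = 0.624 V; V_b = V_low + 104·LSB = 0.64 V.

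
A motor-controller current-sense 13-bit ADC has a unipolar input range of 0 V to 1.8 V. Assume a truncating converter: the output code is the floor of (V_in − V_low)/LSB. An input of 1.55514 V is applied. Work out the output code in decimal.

With 8192 levels over 1.8 V, one step is 219.73 µV.
(1.55514 − 0) / 0.000219727 = 7077.615 LSBs.
⌊·⌋(7077.615) = 7077.

code 7077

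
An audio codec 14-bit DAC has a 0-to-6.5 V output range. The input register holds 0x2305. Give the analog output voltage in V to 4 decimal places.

LSB = 6.5 V / 2^14 = 396.73 µV.
Code 0x2305 = 8965 decimal.
V_out = 0 + 8965 × 0.000396729 V = 3.55667 V.

3.5567 V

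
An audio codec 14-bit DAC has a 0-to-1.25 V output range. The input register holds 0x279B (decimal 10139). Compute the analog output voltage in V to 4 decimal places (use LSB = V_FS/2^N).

LSB = 1.25 V / 2^14 = 76.29 µV.
Code 0x279B = 10139 decimal.
V_out = 0 + 10139 × 7.62939e-05 V = 0.773544 V.

0.7735 V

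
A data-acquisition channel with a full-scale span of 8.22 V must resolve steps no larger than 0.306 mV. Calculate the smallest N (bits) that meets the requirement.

15 bits

Number of steps required ≥ 8.22 V / 0.306 mV = 26862.75.
Need 2^N ≥ 26862.75; 2^14 = 16384, 2^15 = 32768.
Minimum N = 15.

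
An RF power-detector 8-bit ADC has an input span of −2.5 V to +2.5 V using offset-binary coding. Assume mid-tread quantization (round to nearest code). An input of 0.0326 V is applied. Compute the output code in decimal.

LSB = 5 V / 256 = 19.531 mV.
Input sits at 129.669 steps above V_low.
Round → code 130.

code 130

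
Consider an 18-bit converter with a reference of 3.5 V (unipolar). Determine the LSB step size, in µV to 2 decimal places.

13.35 µV

Full-scale span = 3.5 V.
LSB = 3.5 / 2^18 = 3.5 / 262144 = 1.33514e-05 V = 13.35 µV.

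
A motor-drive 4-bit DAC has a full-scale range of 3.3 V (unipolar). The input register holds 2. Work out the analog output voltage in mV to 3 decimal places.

LSB = 3.3 V / 2^4 = 206.250 mV.
V_out = 0 + 2 × 0.20625 V = 0.4125 V.
= 412.500 mV.

412.500 mV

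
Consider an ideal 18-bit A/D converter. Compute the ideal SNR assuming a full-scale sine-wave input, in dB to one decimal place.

SNR ≈ 6.02·N + 1.76 dB = 6.02·18 + 1.76 = 110.12 dB.

110.1 dB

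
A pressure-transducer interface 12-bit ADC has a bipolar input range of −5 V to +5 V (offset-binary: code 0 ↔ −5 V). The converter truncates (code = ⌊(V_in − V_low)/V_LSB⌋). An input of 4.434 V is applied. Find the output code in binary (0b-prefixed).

code 0b111100011000 (decimal 3864)

Full-scale span = 10 V; LSB = 10/2^12 = 2.441 mV.
(4.434 − (−5)) / 0.00244141 = 3864.166 LSBs.
⌊·⌋(3864.166) = 3864.
In binary (0b-prefixed): 0b111100011000.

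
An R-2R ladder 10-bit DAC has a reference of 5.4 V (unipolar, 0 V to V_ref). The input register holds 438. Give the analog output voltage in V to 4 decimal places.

LSB = 5.4 V / 2^10 = 5.273 mV.
V_out = 0 + 438 × 0.00527344 V = 2.30977 V.

2.3098 V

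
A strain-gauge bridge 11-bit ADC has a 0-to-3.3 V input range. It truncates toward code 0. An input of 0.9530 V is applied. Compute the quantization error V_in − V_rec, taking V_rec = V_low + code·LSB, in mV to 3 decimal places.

One LSB is 3.3 V / 2048 = 1.611 mV.
Scaled input = 591.4376 LSBs, so code = 591.
Reconstructed: 0.95229492 V.
Difference: 0.000705078 V → 0.705 mV.

0.705 mV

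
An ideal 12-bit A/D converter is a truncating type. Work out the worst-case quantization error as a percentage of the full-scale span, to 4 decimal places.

0.0244 %

Truncating → worst-case error = 1 LSB = V_FS/2^12, so 100/4096 = 0.0244141 % of full scale.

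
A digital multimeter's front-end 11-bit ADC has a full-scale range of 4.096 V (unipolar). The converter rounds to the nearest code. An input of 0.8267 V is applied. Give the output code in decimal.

With 2048 levels over 4.096 V, one step is 2.000 mV.
(V_in − V_low)/LSB = (0.8267 − 0) / 0.002 = 413.350.
Round → code 413.

code 413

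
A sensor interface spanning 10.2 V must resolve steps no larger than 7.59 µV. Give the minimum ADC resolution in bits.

Number of steps required ≥ 10.2 V / 7.59 µV = 1343873.52.
Need 2^N ≥ 1343873.52; 2^20 = 1048576, 2^21 = 2097152.
Minimum N = 21.

21 bits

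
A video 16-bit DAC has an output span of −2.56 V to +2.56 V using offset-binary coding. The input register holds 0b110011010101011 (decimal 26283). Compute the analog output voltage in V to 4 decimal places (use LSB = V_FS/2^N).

-0.5066 V

LSB = 5.12 V / 2^16 = 78.12 µV.
Code 0b110011010101011 = 26283 decimal.
V_out = (−2.56) + 26283 × 7.8125e-05 V = -0.506641 V.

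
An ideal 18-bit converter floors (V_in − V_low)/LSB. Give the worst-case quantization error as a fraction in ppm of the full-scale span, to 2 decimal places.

Truncating → worst-case error = 1 LSB = V_FS/2^18, so 1e+06/262144 = 3.8147 ppm of full scale.

3.81 ppm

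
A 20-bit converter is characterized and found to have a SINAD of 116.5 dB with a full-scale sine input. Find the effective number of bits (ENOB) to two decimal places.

19.06 bits

ENOB = (SINAD − 1.76) / 6.02 = (116.5 − 1.76)/6.02 = 19.060.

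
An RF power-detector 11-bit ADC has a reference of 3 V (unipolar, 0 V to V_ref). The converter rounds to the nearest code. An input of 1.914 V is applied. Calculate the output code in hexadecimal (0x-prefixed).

code 0x51B (decimal 1307)

Full-scale span = 3 V; LSB = 3/2^11 = 1.465 mV.
Input sits at 1306.624 steps above V_low.
round(1306.624) = 1307.
In hexadecimal (0x-prefixed): 0x51B.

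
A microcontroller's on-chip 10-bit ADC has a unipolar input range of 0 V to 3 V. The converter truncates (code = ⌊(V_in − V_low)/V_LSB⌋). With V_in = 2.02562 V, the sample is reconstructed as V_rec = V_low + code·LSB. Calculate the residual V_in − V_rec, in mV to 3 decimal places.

Step size: 3 V ÷ 2^10 = 2.930 mV.
(2.02562 − 0)/0.00292969 = 691.4116; ⌊·⌋ gives code 691.
V_rec = 0 + 691·0.00292969 = 2.0244141 V.
Difference: 0.00120594 V → 1.206 mV.

1.206 mV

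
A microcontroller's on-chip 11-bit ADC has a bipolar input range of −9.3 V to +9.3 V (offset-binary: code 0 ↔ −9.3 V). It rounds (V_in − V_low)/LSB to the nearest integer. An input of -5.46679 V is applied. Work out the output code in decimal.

Full-scale span = 18.6 V; LSB = 18.6/2^11 = 9.082 mV.
Input sits at 422.065 steps above V_low.
Round → code 422.

code 422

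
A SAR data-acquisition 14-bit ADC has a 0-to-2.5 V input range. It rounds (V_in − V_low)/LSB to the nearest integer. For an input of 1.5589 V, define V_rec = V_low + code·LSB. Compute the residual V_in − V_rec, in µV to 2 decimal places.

LSB = 2.5/2^14 = 152.59 µV.
(1.5589 − 0)/0.000152588 = 10216.4070; round gives code 10216.
V_rec = 0 + 10216·0.000152588 = 1.5588379 V.
Error = 1.5589 − 1.5588379 = 6.21094e-05 V = 62.11 µV.

62.11 µV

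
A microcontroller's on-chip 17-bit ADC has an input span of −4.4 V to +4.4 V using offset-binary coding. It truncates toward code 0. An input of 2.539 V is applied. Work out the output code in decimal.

Full-scale span = 8.8 V; LSB = 8.8/2^17 = 67.14 µV.
Input sits at 103353.251 steps above V_low.
Floor → code 103353.

code 103353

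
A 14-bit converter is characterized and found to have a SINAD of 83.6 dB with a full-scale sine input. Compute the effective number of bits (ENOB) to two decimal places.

ENOB = (SINAD − 1.76) / 6.02 = (83.6 − 1.76)/6.02 = 13.595.

13.59 bits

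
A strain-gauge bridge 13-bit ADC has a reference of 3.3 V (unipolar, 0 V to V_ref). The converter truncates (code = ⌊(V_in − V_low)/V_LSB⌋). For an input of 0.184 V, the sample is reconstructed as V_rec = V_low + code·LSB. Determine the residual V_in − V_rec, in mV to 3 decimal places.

0.309 mV

LSB = 3.3/2^13 = 402.83 µV.
(V_in − V_low)/LSB = (0.184 − 0)/0.000402832 = 456.7661 → code 456 (floor).
Code 456 maps back to 0 + 456×0.000402832 V = 0.18369141 V.
V_in − V_rec = 0.000308594 V = 0.309 mV.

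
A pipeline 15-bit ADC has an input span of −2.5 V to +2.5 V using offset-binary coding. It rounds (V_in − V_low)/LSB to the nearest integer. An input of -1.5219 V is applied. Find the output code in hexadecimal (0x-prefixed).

code 0x190A (decimal 6410)

With 32768 levels over 5 V, one step is 152.59 µV.
(-1.5219 − (−2.5)) / 0.000152588 = 6410.076 LSBs.
round(6410.076) = 6410.
In hexadecimal (0x-prefixed): 0x190A.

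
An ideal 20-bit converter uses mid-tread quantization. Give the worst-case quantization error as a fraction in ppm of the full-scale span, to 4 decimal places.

0.4768 ppm

Rounding → worst-case error = ½ LSB = V_FS/2^21, so 1e+06/2097152 = 0.476837 ppm of full scale.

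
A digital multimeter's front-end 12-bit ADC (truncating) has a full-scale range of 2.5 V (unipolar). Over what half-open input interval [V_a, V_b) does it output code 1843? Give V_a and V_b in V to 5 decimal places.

[1.12488 V, 1.12549 V)

LSB = 2.5/2^12 = 0.610 mV.
V_a = V_low + 1843·LSB = 1.12488 V; V_b = V_low + 1844·LSB = 1.12549 V.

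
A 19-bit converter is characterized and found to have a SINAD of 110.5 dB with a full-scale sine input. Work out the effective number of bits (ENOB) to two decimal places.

18.06 bits

ENOB = (SINAD − 1.76) / 6.02 = (110.5 − 1.76)/6.02 = 18.063.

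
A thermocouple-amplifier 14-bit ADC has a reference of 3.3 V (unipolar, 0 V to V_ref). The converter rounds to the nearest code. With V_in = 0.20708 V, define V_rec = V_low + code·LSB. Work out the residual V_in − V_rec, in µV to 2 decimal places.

One LSB is 3.3 V / 16384 = 201.42 µV.
(V_in − V_low)/LSB = (0.20708 − 0)/0.000201416 = 1028.1208 → code 1028 (round).
V_rec = 0 + 1028·0.000201416 = 0.20705566 V.
V_in − V_rec = 2.43359e-05 V = 24.34 µV.

24.34 µV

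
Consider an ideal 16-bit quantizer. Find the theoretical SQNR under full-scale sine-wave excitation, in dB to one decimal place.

SNR ≈ 6.02·N + 1.76 dB = 6.02·16 + 1.76 = 98.08 dB.

98.1 dB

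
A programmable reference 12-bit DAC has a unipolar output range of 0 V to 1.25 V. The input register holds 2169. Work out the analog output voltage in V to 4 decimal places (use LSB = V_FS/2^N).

0.6619 V

LSB = 1.25 V / 2^12 = 305.18 µV.
V_out = 0 + 2169 × 0.000305176 V = 0.661926 V.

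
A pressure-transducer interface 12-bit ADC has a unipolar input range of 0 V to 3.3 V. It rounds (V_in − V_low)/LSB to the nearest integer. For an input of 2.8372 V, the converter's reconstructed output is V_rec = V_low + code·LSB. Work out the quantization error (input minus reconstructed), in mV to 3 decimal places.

-0.349 mV

LSB = 3.3/2^12 = 0.806 mV.
(V_in − V_low)/LSB = (2.8372 − 0)/0.000805664 = 3521.5670 → code 3522 (round).
V_rec = 0 + 3522·0.000805664 = 2.8375488 V.
Difference: -0.000348828 V → -0.349 mV.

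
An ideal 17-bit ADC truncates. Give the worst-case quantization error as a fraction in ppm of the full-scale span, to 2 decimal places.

Truncating → worst-case error = 1 LSB = V_FS/2^17, so 1e+06/131072 = 7.62939 ppm of full scale.

7.63 ppm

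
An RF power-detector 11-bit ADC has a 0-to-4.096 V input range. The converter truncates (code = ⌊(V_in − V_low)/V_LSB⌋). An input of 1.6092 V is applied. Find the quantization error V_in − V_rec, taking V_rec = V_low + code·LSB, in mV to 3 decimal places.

Step size: 4.096 V ÷ 2^11 = 2.000 mV.
(1.6092 − 0)/0.002 = 804.6000; ⌊·⌋ gives code 804.
Reconstructed: 1.608 V.
V_in − V_rec = 0.0012 V = 1.200 mV.

1.200 mV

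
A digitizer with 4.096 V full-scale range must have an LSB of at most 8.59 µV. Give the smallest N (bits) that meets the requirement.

19 bits

Number of steps required ≥ 4.096 V / 8.59 µV = 476833.53.
Need 2^N ≥ 476833.53; 2^18 = 262144, 2^19 = 524288.
Minimum N = 19.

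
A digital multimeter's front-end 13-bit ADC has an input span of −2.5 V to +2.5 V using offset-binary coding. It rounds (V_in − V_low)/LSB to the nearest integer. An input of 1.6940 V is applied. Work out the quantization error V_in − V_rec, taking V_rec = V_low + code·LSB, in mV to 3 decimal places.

0.274 mV

Step size: 5 V ÷ 2^13 = 0.610 mV.
Scaled input = 6871.4496 LSBs, so code = 6871.
V_rec = (−2.5) + 6871·0.000610352 = 1.6937256 V.
V_in − V_rec = 0.000274414 V = 0.274 mV.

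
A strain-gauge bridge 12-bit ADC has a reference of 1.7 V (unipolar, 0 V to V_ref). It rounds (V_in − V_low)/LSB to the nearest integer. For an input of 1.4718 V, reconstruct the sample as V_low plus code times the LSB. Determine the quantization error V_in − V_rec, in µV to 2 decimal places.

One LSB is 1.7 V / 4096 = 415.04 µV.
(1.4718 − 0)/0.000415039 = 3546.1722; round gives code 3546.
Code 3546 maps back to 0 + 3546×0.000415039 V = 1.4717285 V.
Error = 1.4718 − 1.4717285 = 7.14844e-05 V = 71.48 µV.

71.48 µV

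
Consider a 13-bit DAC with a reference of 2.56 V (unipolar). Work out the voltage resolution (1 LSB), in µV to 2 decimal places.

312.50 µV

Full-scale span = 2.56 V.
LSB = 2.56 / 2^13 = 2.56 / 8192 = 0.0003125 V = 312.50 µV.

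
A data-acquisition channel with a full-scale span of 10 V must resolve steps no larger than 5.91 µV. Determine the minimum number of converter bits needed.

21 bits

Number of steps required ≥ 10 V / 5.91 µV = 1692047.38.
Need 2^N ≥ 1692047.38; 2^20 = 1048576, 2^21 = 2097152.
Minimum N = 21.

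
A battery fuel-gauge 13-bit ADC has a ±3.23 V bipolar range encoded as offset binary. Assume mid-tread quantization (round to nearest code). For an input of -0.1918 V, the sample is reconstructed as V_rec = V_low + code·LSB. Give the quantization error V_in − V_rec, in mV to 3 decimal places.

Step size: 6.46 V ÷ 2^13 = 0.789 mV.
Scaled input = 3852.7762 LSBs, so code = 3853.
Code 3853 maps back to (−3.23) + 3853×0.000788574 V = -0.19162354 V.
Difference: -0.000176465 V → -0.176 mV.

-0.176 mV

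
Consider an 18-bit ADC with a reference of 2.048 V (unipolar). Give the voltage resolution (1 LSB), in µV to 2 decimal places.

7.81 µV

Full-scale span = 2.048 V.
LSB = 2.048 / 2^18 = 2.048 / 262144 = 7.8125e-06 V = 7.81 µV.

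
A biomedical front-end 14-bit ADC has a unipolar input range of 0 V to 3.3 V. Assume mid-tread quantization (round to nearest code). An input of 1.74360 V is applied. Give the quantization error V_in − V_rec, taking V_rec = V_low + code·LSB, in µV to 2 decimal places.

One LSB is 3.3 V / 16384 = 201.42 µV.
Scaled input = 8656.7098 LSBs, so code = 8657.
Reconstructed: 1.7436584 V.
V_in − V_rec = -5.84473e-05 V = -58.45 µV.

-58.45 µV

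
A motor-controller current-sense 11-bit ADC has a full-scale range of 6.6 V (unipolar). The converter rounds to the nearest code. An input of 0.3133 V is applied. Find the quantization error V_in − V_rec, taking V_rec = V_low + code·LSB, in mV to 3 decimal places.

0.702 mV

LSB = 6.6/2^11 = 3.223 mV.
Scaled input = 97.2179 LSBs, so code = 97.
V_rec = 0 + 97·0.00322266 = 0.31259766 V.
Difference: 0.000702344 V → 0.702 mV.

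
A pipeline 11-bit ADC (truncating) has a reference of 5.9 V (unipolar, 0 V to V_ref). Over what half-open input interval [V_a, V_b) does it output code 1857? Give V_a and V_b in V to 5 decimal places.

[5.34976 V, 5.35264 V)

LSB = 5.9/2^11 = 2.881 mV.
V_a = V_low + 1857·LSB = 5.34976 V; V_b = V_low + 1858·LSB = 5.35264 V.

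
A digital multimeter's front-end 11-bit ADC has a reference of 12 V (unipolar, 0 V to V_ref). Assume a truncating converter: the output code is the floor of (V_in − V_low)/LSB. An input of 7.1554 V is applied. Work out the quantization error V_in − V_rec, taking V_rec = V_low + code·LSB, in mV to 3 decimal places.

1.103 mV

One LSB is 12 V / 2048 = 5.859 mV.
(V_in − V_low)/LSB = (7.1554 − 0)/0.00585938 = 1221.1883 → code 1221 (floor).
Code 1221 maps back to 0 + 1221×0.00585938 V = 7.1542969 V.
Error = 7.1554 − 7.1542969 = 0.00110312 V = 1.103 mV.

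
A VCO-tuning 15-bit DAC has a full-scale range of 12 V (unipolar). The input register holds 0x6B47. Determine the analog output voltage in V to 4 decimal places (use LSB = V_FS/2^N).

LSB = 12 V / 2^15 = 366.21 µV.
Code 0x6B47 = 27463 decimal.
V_out = 0 + 27463 × 0.000366211 V = 10.0573 V.

10.0573 V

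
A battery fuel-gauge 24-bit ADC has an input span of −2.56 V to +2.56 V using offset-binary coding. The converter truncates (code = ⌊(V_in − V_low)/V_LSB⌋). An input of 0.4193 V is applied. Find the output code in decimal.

Full-scale span = 5.12 V; LSB = 5.12/2^24 = 0.31 µV.
(0.4193 − (−2.56)) / 3.05176e-07 = 9762570.240 LSBs.
Floor → code 9762570.

code 9762570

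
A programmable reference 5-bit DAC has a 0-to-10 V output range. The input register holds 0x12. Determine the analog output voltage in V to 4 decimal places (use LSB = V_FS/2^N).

LSB = 10 V / 2^5 = 312.500 mV.
Code 0x12 = 18 decimal.
V_out = 0 + 18 × 0.3125 V = 5.625 V.

5.6250 V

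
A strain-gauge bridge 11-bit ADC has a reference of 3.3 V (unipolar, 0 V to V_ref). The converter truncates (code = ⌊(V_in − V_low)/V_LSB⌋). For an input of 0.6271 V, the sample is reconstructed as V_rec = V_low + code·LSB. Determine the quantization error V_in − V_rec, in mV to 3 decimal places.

0.293 mV

LSB = 3.3/2^11 = 1.611 mV.
Scaled input = 389.1821 LSBs, so code = 389.
V_rec = 0 + 389·0.00161133 = 0.62680664 V.
Difference: 0.000293359 V → 0.293 mV.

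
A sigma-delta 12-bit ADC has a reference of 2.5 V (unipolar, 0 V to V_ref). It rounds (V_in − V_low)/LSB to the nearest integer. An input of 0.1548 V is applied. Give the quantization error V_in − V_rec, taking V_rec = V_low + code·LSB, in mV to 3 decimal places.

-0.229 mV

Step size: 2.5 V ÷ 2^12 = 0.610 mV.
(0.1548 − 0)/0.000610352 = 253.6243; round gives code 254.
V_rec = 0 + 254·0.000610352 = 0.1550293 V.
V_in − V_rec = -0.000229297 V = -0.229 mV.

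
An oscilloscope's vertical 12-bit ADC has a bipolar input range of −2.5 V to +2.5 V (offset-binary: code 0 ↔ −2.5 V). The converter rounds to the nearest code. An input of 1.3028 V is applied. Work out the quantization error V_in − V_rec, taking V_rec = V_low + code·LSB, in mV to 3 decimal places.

0.310 mV

Step size: 5 V ÷ 2^12 = 1.221 mV.
Scaled input = 3115.2538 LSBs, so code = 3115.
Code 3115 maps back to (−2.5) + 3115×0.0012207 V = 1.3024902 V.
V_in − V_rec = 0.000309766 V = 0.310 mV.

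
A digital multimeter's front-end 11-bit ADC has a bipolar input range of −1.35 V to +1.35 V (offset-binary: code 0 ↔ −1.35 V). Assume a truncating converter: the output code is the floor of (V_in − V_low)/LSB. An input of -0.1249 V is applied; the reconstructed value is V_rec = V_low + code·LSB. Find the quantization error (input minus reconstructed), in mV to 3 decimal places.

0.344 mV

LSB = 2.7/2^11 = 1.318 mV.
(-0.1249 − (−1.35))/0.00131836 = 929.2610; ⌊·⌋ gives code 929.
V_rec = (−1.35) + 929·0.00131836 = -0.12524414 V.
Error = -0.1249 − (−0.12524414) = 0.000344141 V = 0.344 mV.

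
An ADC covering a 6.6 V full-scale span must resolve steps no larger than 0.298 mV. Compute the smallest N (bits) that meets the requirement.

15 bits

Number of steps required ≥ 6.6 V / 0.298 mV = 22147.65.
Need 2^N ≥ 22147.65; 2^14 = 16384, 2^15 = 32768.
Minimum N = 15.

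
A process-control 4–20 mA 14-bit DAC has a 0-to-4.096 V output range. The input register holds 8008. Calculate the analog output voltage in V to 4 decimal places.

2.0020 V

LSB = 4.096 V / 2^14 = 250.00 µV.
V_out = 0 + 8008 × 0.00025 V = 2.002 V.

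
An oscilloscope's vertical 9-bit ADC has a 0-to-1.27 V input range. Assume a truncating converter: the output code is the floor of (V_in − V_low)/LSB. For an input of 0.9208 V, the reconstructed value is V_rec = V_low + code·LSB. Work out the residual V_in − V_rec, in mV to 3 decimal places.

0.546 mV

One LSB is 1.27 V / 512 = 2.480 mV.
(V_in − V_low)/LSB = (0.9208 − 0)/0.00248047 = 371.2202 → code 371 (floor).
Reconstructed: 0.92025391 V.
Difference: 0.000546094 V → 0.546 mV.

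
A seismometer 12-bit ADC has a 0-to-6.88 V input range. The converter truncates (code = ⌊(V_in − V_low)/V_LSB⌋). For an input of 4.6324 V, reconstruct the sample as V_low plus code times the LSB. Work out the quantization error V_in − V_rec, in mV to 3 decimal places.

1.502 mV

Step size: 6.88 V ÷ 2^12 = 1.680 mV.
Scaled input = 2757.8940 LSBs, so code = 2757.
Reconstructed: 4.6308984 V.
Error = 4.6324 − 4.6308984 = 0.00150156 V = 1.502 mV.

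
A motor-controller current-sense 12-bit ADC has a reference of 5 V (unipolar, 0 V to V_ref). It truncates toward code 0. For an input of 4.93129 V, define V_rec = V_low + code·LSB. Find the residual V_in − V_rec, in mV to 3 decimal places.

0.870 mV

Step size: 5 V ÷ 2^12 = 1.221 mV.
(4.93129 − 0)/0.0012207 = 4039.7128; ⌊·⌋ gives code 4039.
Reconstructed: 4.9304199 V.
Error = 4.93129 − 4.9304199 = 0.000870078 V = 0.870 mV.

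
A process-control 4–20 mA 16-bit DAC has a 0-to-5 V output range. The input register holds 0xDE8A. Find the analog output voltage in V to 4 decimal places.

LSB = 5 V / 2^16 = 76.29 µV.
Code 0xDE8A = 56970 decimal.
V_out = 0 + 56970 × 7.62939e-05 V = 4.34647 V.

4.3465 V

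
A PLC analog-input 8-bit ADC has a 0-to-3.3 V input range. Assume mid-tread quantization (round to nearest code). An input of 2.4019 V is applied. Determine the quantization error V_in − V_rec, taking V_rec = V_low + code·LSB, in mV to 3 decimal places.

4.244 mV

LSB = 3.3/2^8 = 12.891 mV.
Scaled input = 186.3292 LSBs, so code = 186.
Reconstructed: 2.3976562 V.
Error = 2.4019 − 2.3976562 = 0.00424375 V = 4.244 mV.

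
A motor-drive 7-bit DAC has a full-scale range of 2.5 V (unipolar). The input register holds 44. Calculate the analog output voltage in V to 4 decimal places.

LSB = 2.5 V / 2^7 = 19.531 mV.
V_out = 0 + 44 × 0.0195312 V = 0.859375 V.

0.8594 V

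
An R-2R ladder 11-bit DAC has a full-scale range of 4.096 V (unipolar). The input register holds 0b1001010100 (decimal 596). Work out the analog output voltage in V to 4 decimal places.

LSB = 4.096 V / 2^11 = 2.000 mV.
Code 0b1001010100 = 596 decimal.
V_out = 0 + 596 × 0.002 V = 1.192 V.

1.1920 V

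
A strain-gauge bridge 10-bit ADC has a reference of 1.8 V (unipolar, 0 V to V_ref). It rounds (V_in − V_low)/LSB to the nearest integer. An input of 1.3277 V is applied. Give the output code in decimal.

code 755

With 1024 levels over 1.8 V, one step is 1.758 mV.
Input sits at 755.314 steps above V_low.
So the output code is 755.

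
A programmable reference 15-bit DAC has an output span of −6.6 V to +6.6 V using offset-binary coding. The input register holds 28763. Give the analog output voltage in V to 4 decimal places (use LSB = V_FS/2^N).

LSB = 13.2 V / 2^15 = 402.83 µV.
V_out = (−6.6) + 28763 × 0.000402832 V = 4.98666 V.

4.9867 V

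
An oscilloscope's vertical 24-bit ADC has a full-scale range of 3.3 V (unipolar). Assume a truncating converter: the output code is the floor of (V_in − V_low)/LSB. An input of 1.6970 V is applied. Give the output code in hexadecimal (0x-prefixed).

code 0x83A564 (decimal 8627556)

Full-scale span = 3.3 V; LSB = 3.3/2^24 = 0.20 µV.
(1.6970 − 0) / 1.96695e-07 = 8627556.228 LSBs.
So the output code is 8627556.
In hexadecimal (0x-prefixed): 0x83A564.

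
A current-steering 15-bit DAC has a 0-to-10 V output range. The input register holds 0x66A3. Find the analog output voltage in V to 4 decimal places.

8.0185 V

LSB = 10 V / 2^15 = 305.18 µV.
Code 0x66A3 = 26275 decimal.
V_out = 0 + 26275 × 0.000305176 V = 8.01849 V.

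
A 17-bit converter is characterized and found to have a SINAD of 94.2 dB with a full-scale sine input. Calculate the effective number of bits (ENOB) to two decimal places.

ENOB = (SINAD − 1.76) / 6.02 = (94.2 − 1.76)/6.02 = 15.355.

15.36 bits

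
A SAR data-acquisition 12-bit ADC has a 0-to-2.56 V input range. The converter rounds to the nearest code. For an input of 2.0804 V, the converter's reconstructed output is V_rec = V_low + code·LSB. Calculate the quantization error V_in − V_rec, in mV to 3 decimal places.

LSB = 2.56/2^12 = 0.625 mV.
(V_in − V_low)/LSB = (2.0804 − 0)/0.000625 = 3328.6400 → code 3329 (round).
Code 3329 maps back to 0 + 3329×0.000625 V = 2.080625 V.
Error = 2.0804 − 2.080625 = -0.000225 V = -0.225 mV.

-0.225 mV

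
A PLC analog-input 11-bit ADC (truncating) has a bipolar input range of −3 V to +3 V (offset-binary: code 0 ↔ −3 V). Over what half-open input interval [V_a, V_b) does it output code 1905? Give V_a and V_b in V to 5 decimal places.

LSB = 6/2^11 = 2.930 mV.
V_a = V_low + 1905·LSB = 2.58105 V; V_b = V_low + 1906·LSB = 2.58398 V.

[2.58105 V, 2.58398 V)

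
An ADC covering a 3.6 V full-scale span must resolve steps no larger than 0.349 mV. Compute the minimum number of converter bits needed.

Number of steps required ≥ 3.6 V / 0.349 mV = 10315.19.
Need 2^N ≥ 10315.19; 2^13 = 8192, 2^14 = 16384.
Minimum N = 14.

14 bits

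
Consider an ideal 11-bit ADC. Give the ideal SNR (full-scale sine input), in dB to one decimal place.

SNR ≈ 6.02·N + 1.76 dB = 6.02·11 + 1.76 = 67.98 dB.

68.0 dB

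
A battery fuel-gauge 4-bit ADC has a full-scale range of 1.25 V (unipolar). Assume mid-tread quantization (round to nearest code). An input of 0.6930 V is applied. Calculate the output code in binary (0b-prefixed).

With 16 levels over 1.25 V, one step is 78.125 mV.
Input sits at 8.870 steps above V_low.
Round → code 9.
In binary (0b-prefixed): 0b1001.

code 0b1001 (decimal 9)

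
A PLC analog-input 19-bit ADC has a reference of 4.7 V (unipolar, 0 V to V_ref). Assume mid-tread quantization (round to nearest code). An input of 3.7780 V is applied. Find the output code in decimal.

code 421438

LSB = 4.7 V / 524288 = 8.96 µV.
(3.7780 − 0) / 8.96454e-06 = 421438.311 LSBs.
Round → code 421438.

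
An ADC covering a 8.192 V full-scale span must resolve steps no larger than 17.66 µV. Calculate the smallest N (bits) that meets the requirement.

Number of steps required ≥ 8.192 V / 17.66 µV = 463873.16.
Need 2^N ≥ 463873.16; 2^18 = 262144, 2^19 = 524288.
Minimum N = 19.

19 bits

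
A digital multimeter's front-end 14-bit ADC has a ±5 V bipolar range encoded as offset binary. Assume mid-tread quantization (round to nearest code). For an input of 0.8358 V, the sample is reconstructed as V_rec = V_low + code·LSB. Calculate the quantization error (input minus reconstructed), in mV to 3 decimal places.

0.229 mV

LSB = 10/2^14 = 0.610 mV.
(V_in − V_low)/LSB = (0.8358 − (−5))/0.000610352 = 9561.3747 → code 9561 (round).
Reconstructed: 0.83557129 V.
V_in − V_rec = 0.000228711 V = 0.229 mV.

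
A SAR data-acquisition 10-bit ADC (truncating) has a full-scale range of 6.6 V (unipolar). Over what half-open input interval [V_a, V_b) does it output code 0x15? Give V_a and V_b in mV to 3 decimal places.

[135.352 mV, 141.797 mV)

LSB = 6.6/2^10 = 6.445 mV.
Code 0x15 = 21 decimal.
V_a = V_low + 21·LSB = 0.135352 V; V_b = V_low + 22·LSB = 0.141797 V.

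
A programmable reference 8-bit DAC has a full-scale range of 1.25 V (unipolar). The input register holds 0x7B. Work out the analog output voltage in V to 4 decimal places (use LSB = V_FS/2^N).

0.6006 V

LSB = 1.25 V / 2^8 = 4.883 mV.
Code 0x7B = 123 decimal.
V_out = 0 + 123 × 0.00488281 V = 0.600586 V.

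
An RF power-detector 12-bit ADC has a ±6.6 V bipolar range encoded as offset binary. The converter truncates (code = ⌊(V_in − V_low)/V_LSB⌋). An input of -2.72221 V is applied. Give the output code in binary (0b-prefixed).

LSB = 13.2 V / 4096 = 3.223 mV.
Input sits at 1203.290 steps above V_low.
So the output code is 1203.
In binary (0b-prefixed): 0b10010110011.

code 0b10010110011 (decimal 1203)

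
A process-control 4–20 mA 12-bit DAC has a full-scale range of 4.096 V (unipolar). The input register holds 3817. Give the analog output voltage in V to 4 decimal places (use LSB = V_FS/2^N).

3.8170 V

LSB = 4.096 V / 2^12 = 1.000 mV.
V_out = 0 + 3817 × 0.001 V = 3.817 V.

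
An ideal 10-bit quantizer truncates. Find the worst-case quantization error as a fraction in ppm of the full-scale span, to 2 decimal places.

976.56 ppm

Truncating → worst-case error = 1 LSB = V_FS/2^10, so 1e+06/1024 = 976.562 ppm of full scale.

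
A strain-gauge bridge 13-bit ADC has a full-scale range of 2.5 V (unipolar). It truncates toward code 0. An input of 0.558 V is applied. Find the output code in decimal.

Full-scale span = 2.5 V; LSB = 2.5/2^13 = 305.18 µV.
(0.558 − 0) / 0.000305176 = 1828.454 LSBs.
So the output code is 1828.

code 1828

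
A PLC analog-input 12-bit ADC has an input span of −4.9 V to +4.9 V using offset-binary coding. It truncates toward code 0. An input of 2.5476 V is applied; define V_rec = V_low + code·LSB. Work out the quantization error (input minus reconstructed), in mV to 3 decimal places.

One LSB is 9.8 V / 4096 = 2.393 mV.
(2.5476 − (−4.9))/0.00239258 = 3112.7928; ⌊·⌋ gives code 3112.
V_rec = (−4.9) + 3112·0.00239258 = 2.5457031 V.
Error = 2.5476 − 2.5457031 = 0.00189687 V = 1.897 mV.

1.897 mV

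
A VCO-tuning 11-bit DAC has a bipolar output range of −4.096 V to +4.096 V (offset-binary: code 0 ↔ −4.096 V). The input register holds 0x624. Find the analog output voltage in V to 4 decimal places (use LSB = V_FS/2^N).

2.1920 V

LSB = 8.192 V / 2^11 = 4.000 mV.
Code 0x624 = 1572 decimal.
V_out = (−4.096) + 1572 × 0.004 V = 2.192 V.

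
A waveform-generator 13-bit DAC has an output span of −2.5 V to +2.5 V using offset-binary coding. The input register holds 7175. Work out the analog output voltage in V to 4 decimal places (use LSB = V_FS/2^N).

LSB = 5 V / 2^13 = 0.610 mV.
V_out = (−2.5) + 7175 × 0.000610352 V = 1.87927 V.

1.8793 V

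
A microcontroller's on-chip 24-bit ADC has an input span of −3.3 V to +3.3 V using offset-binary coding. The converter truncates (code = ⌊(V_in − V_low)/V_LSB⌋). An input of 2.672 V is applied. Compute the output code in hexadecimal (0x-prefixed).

With 16777216 levels over 6.6 V, one step is 0.39 µV.
(2.672 − (−3.3)) / 3.93391e-07 = 15180838.478 LSBs.
⌊·⌋(15180838.478) = 15180838.
In hexadecimal (0x-prefixed): 0xE7A426.

code 0xE7A426 (decimal 15180838)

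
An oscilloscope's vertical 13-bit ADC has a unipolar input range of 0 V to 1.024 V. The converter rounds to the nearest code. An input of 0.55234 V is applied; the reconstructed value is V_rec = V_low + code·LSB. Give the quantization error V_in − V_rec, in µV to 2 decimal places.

-35.00 µV

Step size: 1.024 V ÷ 2^13 = 125.00 µV.
(0.55234 − 0)/0.000125 = 4418.7200; round gives code 4419.
Code 4419 maps back to 0 + 4419×0.000125 V = 0.552375 V.
Error = 0.55234 − 0.552375 = -3.5e-05 V = -35.00 µV.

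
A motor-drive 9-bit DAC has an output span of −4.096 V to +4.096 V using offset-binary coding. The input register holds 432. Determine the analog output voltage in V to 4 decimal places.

2.8160 V

LSB = 8.192 V / 2^9 = 16.000 mV.
V_out = (−4.096) + 432 × 0.016 V = 2.816 V.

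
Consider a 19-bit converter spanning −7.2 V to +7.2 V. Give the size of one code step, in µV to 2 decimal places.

27.47 µV

Full-scale span = 14.4 V.
LSB = 14.4 / 2^19 = 14.4 / 524288 = 2.74658e-05 V = 27.47 µV.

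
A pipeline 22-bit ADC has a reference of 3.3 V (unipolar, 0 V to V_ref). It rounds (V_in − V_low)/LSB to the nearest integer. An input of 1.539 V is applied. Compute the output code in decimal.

With 4194304 levels over 3.3 V, one step is 0.79 µV.
(V_in − V_low)/LSB = (1.539 − 0) / 7.86781e-07 = 1956070.865.
round(1956070.865) = 1956071.

code 1956071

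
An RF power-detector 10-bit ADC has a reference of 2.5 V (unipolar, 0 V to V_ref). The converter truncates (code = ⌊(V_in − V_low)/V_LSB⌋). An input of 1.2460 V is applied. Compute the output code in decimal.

LSB = 2.5 V / 1024 = 2.441 mV.
Input sits at 510.362 steps above V_low.
So the output code is 510.

code 510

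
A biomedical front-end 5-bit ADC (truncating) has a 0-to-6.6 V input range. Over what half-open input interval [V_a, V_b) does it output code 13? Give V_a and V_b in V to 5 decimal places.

[2.68125 V, 2.88750 V)

LSB = 6.6/2^5 = 206.250 mV.
V_a = V_low + 13·LSB = 2.68125 V; V_b = V_low + 14·LSB = 2.8875 V.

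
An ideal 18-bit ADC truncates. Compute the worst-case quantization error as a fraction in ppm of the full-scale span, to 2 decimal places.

3.81 ppm

Truncating → worst-case error = 1 LSB = V_FS/2^18, so 1e+06/262144 = 3.8147 ppm of full scale.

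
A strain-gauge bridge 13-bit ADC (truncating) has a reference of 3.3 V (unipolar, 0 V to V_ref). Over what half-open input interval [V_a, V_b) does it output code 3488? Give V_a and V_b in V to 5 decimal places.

[1.40508 V, 1.40548 V)

LSB = 3.3/2^13 = 402.83 µV.
V_a = V_low + 3488·LSB = 1.40508 V; V_b = V_low + 3489·LSB = 1.40548 V.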